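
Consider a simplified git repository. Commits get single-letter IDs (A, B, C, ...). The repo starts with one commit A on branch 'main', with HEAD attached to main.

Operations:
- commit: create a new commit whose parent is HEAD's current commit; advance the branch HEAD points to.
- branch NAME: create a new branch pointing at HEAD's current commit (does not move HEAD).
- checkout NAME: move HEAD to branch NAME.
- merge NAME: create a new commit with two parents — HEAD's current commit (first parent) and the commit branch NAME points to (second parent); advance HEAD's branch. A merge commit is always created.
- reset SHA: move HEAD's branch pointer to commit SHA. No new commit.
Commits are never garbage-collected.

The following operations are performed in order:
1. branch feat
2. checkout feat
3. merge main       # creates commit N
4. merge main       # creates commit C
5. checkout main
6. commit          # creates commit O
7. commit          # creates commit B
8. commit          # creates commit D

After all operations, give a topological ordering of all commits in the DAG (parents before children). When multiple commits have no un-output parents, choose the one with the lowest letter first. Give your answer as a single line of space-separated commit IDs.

After op 1 (branch): HEAD=main@A [feat=A main=A]
After op 2 (checkout): HEAD=feat@A [feat=A main=A]
After op 3 (merge): HEAD=feat@N [feat=N main=A]
After op 4 (merge): HEAD=feat@C [feat=C main=A]
After op 5 (checkout): HEAD=main@A [feat=C main=A]
After op 6 (commit): HEAD=main@O [feat=C main=O]
After op 7 (commit): HEAD=main@B [feat=C main=B]
After op 8 (commit): HEAD=main@D [feat=C main=D]
commit A: parents=[]
commit B: parents=['O']
commit C: parents=['N', 'A']
commit D: parents=['B']
commit N: parents=['A', 'A']
commit O: parents=['A']

Answer: A N C O B D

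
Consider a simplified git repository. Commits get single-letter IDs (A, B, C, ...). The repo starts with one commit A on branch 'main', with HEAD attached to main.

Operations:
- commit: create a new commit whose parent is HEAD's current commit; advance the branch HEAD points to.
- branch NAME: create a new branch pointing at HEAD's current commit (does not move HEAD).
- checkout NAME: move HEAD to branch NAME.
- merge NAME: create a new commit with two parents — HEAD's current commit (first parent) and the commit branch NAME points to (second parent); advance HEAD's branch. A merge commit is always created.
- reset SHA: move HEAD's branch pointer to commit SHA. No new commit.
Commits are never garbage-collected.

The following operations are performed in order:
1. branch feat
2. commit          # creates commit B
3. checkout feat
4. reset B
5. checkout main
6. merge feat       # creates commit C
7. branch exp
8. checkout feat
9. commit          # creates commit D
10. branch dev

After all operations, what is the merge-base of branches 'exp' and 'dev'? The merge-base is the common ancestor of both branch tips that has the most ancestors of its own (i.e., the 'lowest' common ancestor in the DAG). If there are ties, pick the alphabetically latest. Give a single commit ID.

After op 1 (branch): HEAD=main@A [feat=A main=A]
After op 2 (commit): HEAD=main@B [feat=A main=B]
After op 3 (checkout): HEAD=feat@A [feat=A main=B]
After op 4 (reset): HEAD=feat@B [feat=B main=B]
After op 5 (checkout): HEAD=main@B [feat=B main=B]
After op 6 (merge): HEAD=main@C [feat=B main=C]
After op 7 (branch): HEAD=main@C [exp=C feat=B main=C]
After op 8 (checkout): HEAD=feat@B [exp=C feat=B main=C]
After op 9 (commit): HEAD=feat@D [exp=C feat=D main=C]
After op 10 (branch): HEAD=feat@D [dev=D exp=C feat=D main=C]
ancestors(exp=C): ['A', 'B', 'C']
ancestors(dev=D): ['A', 'B', 'D']
common: ['A', 'B']

Answer: B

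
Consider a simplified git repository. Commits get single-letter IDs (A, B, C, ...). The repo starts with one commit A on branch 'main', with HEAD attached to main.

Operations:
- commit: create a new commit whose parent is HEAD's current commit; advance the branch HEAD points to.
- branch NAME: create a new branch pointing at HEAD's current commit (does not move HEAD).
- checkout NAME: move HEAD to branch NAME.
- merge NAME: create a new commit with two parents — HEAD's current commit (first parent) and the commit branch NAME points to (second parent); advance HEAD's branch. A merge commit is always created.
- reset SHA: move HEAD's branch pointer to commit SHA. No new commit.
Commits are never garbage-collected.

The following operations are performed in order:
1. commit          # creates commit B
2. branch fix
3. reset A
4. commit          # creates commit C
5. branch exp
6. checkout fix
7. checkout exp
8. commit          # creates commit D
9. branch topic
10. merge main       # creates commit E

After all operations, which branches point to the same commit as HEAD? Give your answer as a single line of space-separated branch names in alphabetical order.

Answer: exp

Derivation:
After op 1 (commit): HEAD=main@B [main=B]
After op 2 (branch): HEAD=main@B [fix=B main=B]
After op 3 (reset): HEAD=main@A [fix=B main=A]
After op 4 (commit): HEAD=main@C [fix=B main=C]
After op 5 (branch): HEAD=main@C [exp=C fix=B main=C]
After op 6 (checkout): HEAD=fix@B [exp=C fix=B main=C]
After op 7 (checkout): HEAD=exp@C [exp=C fix=B main=C]
After op 8 (commit): HEAD=exp@D [exp=D fix=B main=C]
After op 9 (branch): HEAD=exp@D [exp=D fix=B main=C topic=D]
After op 10 (merge): HEAD=exp@E [exp=E fix=B main=C topic=D]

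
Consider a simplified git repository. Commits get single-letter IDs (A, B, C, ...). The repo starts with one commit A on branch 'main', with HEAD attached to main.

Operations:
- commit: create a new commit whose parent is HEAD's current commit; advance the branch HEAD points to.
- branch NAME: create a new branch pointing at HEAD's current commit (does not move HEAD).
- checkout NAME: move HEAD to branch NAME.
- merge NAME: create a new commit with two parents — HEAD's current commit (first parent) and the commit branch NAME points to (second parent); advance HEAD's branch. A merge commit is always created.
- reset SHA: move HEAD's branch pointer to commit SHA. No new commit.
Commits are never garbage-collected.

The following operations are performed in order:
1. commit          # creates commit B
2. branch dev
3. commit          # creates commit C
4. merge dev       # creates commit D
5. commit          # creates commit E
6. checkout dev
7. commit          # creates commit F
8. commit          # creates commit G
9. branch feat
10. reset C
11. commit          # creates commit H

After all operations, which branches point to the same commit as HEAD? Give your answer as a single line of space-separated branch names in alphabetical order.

After op 1 (commit): HEAD=main@B [main=B]
After op 2 (branch): HEAD=main@B [dev=B main=B]
After op 3 (commit): HEAD=main@C [dev=B main=C]
After op 4 (merge): HEAD=main@D [dev=B main=D]
After op 5 (commit): HEAD=main@E [dev=B main=E]
After op 6 (checkout): HEAD=dev@B [dev=B main=E]
After op 7 (commit): HEAD=dev@F [dev=F main=E]
After op 8 (commit): HEAD=dev@G [dev=G main=E]
After op 9 (branch): HEAD=dev@G [dev=G feat=G main=E]
After op 10 (reset): HEAD=dev@C [dev=C feat=G main=E]
After op 11 (commit): HEAD=dev@H [dev=H feat=G main=E]

Answer: dev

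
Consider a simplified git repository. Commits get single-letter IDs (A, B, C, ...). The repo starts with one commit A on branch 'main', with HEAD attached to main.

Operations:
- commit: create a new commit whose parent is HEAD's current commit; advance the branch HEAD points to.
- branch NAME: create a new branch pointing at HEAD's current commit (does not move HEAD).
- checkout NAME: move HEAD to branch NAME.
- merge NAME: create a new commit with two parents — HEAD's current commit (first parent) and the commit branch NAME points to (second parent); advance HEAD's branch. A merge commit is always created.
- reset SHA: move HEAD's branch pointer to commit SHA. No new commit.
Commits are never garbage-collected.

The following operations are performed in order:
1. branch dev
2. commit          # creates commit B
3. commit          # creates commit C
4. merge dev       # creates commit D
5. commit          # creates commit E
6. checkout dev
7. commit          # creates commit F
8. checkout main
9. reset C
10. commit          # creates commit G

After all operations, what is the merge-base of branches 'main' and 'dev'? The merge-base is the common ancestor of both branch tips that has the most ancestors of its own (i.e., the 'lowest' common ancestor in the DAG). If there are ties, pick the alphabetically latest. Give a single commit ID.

After op 1 (branch): HEAD=main@A [dev=A main=A]
After op 2 (commit): HEAD=main@B [dev=A main=B]
After op 3 (commit): HEAD=main@C [dev=A main=C]
After op 4 (merge): HEAD=main@D [dev=A main=D]
After op 5 (commit): HEAD=main@E [dev=A main=E]
After op 6 (checkout): HEAD=dev@A [dev=A main=E]
After op 7 (commit): HEAD=dev@F [dev=F main=E]
After op 8 (checkout): HEAD=main@E [dev=F main=E]
After op 9 (reset): HEAD=main@C [dev=F main=C]
After op 10 (commit): HEAD=main@G [dev=F main=G]
ancestors(main=G): ['A', 'B', 'C', 'G']
ancestors(dev=F): ['A', 'F']
common: ['A']

Answer: A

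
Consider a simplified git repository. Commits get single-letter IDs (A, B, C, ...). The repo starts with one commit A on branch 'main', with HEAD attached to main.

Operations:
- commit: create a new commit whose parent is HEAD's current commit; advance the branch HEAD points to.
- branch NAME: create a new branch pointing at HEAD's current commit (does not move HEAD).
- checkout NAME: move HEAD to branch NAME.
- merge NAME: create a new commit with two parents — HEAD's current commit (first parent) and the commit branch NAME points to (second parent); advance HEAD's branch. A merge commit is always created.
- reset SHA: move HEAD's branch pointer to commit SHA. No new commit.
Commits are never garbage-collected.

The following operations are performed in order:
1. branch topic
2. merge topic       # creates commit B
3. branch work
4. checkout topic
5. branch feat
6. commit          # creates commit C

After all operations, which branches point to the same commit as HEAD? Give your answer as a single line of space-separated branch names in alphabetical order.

Answer: topic

Derivation:
After op 1 (branch): HEAD=main@A [main=A topic=A]
After op 2 (merge): HEAD=main@B [main=B topic=A]
After op 3 (branch): HEAD=main@B [main=B topic=A work=B]
After op 4 (checkout): HEAD=topic@A [main=B topic=A work=B]
After op 5 (branch): HEAD=topic@A [feat=A main=B topic=A work=B]
After op 6 (commit): HEAD=topic@C [feat=A main=B topic=C work=B]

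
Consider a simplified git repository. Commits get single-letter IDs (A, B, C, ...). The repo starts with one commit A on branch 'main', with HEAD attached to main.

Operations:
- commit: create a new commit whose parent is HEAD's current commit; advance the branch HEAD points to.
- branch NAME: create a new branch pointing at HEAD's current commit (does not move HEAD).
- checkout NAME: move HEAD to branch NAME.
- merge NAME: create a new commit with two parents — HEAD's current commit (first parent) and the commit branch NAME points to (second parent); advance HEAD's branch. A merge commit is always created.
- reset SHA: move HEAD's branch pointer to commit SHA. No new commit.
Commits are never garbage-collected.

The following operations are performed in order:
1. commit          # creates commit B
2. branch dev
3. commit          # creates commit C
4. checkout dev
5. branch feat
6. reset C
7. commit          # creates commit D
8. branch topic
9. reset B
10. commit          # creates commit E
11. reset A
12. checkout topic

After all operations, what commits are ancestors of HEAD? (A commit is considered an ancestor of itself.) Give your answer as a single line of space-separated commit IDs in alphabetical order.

After op 1 (commit): HEAD=main@B [main=B]
After op 2 (branch): HEAD=main@B [dev=B main=B]
After op 3 (commit): HEAD=main@C [dev=B main=C]
After op 4 (checkout): HEAD=dev@B [dev=B main=C]
After op 5 (branch): HEAD=dev@B [dev=B feat=B main=C]
After op 6 (reset): HEAD=dev@C [dev=C feat=B main=C]
After op 7 (commit): HEAD=dev@D [dev=D feat=B main=C]
After op 8 (branch): HEAD=dev@D [dev=D feat=B main=C topic=D]
After op 9 (reset): HEAD=dev@B [dev=B feat=B main=C topic=D]
After op 10 (commit): HEAD=dev@E [dev=E feat=B main=C topic=D]
After op 11 (reset): HEAD=dev@A [dev=A feat=B main=C topic=D]
After op 12 (checkout): HEAD=topic@D [dev=A feat=B main=C topic=D]

Answer: A B C D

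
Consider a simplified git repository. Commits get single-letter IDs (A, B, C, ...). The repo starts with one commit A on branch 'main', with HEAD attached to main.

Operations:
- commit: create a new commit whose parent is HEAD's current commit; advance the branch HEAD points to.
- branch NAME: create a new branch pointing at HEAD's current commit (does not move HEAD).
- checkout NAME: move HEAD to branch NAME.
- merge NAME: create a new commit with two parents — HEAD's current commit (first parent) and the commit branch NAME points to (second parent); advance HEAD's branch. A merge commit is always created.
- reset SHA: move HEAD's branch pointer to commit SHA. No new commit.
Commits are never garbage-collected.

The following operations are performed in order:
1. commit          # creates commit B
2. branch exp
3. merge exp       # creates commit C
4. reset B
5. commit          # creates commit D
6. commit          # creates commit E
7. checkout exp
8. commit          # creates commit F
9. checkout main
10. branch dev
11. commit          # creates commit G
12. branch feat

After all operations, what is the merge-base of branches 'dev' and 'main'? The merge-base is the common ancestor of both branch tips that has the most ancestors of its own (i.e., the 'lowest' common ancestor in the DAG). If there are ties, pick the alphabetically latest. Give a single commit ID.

After op 1 (commit): HEAD=main@B [main=B]
After op 2 (branch): HEAD=main@B [exp=B main=B]
After op 3 (merge): HEAD=main@C [exp=B main=C]
After op 4 (reset): HEAD=main@B [exp=B main=B]
After op 5 (commit): HEAD=main@D [exp=B main=D]
After op 6 (commit): HEAD=main@E [exp=B main=E]
After op 7 (checkout): HEAD=exp@B [exp=B main=E]
After op 8 (commit): HEAD=exp@F [exp=F main=E]
After op 9 (checkout): HEAD=main@E [exp=F main=E]
After op 10 (branch): HEAD=main@E [dev=E exp=F main=E]
After op 11 (commit): HEAD=main@G [dev=E exp=F main=G]
After op 12 (branch): HEAD=main@G [dev=E exp=F feat=G main=G]
ancestors(dev=E): ['A', 'B', 'D', 'E']
ancestors(main=G): ['A', 'B', 'D', 'E', 'G']
common: ['A', 'B', 'D', 'E']

Answer: E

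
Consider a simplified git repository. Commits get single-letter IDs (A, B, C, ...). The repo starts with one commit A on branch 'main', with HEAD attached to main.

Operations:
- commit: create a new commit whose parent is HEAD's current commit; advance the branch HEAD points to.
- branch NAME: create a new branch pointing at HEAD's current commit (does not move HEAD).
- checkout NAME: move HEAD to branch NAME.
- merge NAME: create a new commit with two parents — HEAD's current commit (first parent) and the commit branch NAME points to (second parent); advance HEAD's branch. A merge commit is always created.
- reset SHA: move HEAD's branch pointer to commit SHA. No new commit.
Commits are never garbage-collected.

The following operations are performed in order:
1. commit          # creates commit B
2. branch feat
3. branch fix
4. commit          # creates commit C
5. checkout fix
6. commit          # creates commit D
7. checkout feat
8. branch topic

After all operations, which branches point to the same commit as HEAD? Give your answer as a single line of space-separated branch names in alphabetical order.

After op 1 (commit): HEAD=main@B [main=B]
After op 2 (branch): HEAD=main@B [feat=B main=B]
After op 3 (branch): HEAD=main@B [feat=B fix=B main=B]
After op 4 (commit): HEAD=main@C [feat=B fix=B main=C]
After op 5 (checkout): HEAD=fix@B [feat=B fix=B main=C]
After op 6 (commit): HEAD=fix@D [feat=B fix=D main=C]
After op 7 (checkout): HEAD=feat@B [feat=B fix=D main=C]
After op 8 (branch): HEAD=feat@B [feat=B fix=D main=C topic=B]

Answer: feat topic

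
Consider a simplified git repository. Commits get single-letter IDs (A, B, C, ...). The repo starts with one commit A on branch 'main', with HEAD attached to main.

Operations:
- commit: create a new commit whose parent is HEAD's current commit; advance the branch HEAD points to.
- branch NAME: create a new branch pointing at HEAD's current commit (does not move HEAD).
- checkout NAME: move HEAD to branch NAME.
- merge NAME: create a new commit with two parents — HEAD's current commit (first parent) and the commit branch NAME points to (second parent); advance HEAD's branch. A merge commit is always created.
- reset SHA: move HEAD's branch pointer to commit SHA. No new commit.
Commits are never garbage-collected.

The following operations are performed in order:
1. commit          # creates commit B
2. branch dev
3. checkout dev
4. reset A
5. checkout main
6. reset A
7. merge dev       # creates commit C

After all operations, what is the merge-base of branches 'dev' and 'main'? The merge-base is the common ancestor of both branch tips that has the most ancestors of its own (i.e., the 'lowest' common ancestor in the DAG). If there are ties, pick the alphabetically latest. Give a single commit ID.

Answer: A

Derivation:
After op 1 (commit): HEAD=main@B [main=B]
After op 2 (branch): HEAD=main@B [dev=B main=B]
After op 3 (checkout): HEAD=dev@B [dev=B main=B]
After op 4 (reset): HEAD=dev@A [dev=A main=B]
After op 5 (checkout): HEAD=main@B [dev=A main=B]
After op 6 (reset): HEAD=main@A [dev=A main=A]
After op 7 (merge): HEAD=main@C [dev=A main=C]
ancestors(dev=A): ['A']
ancestors(main=C): ['A', 'C']
common: ['A']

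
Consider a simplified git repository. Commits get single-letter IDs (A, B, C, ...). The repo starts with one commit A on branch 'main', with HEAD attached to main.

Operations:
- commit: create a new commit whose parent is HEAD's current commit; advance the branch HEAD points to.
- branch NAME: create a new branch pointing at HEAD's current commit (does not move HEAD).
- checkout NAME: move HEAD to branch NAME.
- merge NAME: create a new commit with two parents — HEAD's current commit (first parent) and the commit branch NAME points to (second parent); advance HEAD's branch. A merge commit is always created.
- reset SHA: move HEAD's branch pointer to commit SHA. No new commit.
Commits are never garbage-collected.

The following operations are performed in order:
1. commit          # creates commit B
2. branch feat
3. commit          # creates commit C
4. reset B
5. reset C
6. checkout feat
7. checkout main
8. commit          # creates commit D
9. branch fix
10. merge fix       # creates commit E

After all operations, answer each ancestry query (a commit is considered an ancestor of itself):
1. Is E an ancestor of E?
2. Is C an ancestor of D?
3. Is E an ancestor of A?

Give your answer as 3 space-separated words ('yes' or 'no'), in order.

Answer: yes yes no

Derivation:
After op 1 (commit): HEAD=main@B [main=B]
After op 2 (branch): HEAD=main@B [feat=B main=B]
After op 3 (commit): HEAD=main@C [feat=B main=C]
After op 4 (reset): HEAD=main@B [feat=B main=B]
After op 5 (reset): HEAD=main@C [feat=B main=C]
After op 6 (checkout): HEAD=feat@B [feat=B main=C]
After op 7 (checkout): HEAD=main@C [feat=B main=C]
After op 8 (commit): HEAD=main@D [feat=B main=D]
After op 9 (branch): HEAD=main@D [feat=B fix=D main=D]
After op 10 (merge): HEAD=main@E [feat=B fix=D main=E]
ancestors(E) = {A,B,C,D,E}; E in? yes
ancestors(D) = {A,B,C,D}; C in? yes
ancestors(A) = {A}; E in? no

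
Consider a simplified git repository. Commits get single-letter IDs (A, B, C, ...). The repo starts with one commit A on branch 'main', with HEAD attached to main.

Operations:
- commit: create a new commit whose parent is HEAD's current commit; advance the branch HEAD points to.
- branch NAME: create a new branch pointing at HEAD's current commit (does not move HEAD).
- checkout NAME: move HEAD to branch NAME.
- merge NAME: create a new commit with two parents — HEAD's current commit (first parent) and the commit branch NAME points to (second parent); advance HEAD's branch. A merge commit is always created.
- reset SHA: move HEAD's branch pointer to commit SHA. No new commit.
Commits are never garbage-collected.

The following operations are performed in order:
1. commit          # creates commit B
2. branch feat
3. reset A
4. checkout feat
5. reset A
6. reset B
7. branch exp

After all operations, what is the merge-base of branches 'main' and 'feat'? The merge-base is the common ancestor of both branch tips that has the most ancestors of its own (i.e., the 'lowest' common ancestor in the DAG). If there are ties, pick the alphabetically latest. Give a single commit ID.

After op 1 (commit): HEAD=main@B [main=B]
After op 2 (branch): HEAD=main@B [feat=B main=B]
After op 3 (reset): HEAD=main@A [feat=B main=A]
After op 4 (checkout): HEAD=feat@B [feat=B main=A]
After op 5 (reset): HEAD=feat@A [feat=A main=A]
After op 6 (reset): HEAD=feat@B [feat=B main=A]
After op 7 (branch): HEAD=feat@B [exp=B feat=B main=A]
ancestors(main=A): ['A']
ancestors(feat=B): ['A', 'B']
common: ['A']

Answer: A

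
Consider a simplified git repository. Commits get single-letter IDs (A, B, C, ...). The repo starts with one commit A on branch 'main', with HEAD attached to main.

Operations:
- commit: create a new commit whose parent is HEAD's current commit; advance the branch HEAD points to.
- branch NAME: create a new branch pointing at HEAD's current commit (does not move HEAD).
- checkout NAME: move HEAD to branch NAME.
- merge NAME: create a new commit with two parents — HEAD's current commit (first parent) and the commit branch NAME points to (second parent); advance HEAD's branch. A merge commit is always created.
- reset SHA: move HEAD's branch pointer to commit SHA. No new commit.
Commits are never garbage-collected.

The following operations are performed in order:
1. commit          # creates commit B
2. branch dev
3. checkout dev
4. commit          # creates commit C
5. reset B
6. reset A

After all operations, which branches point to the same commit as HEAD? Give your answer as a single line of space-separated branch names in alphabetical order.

After op 1 (commit): HEAD=main@B [main=B]
After op 2 (branch): HEAD=main@B [dev=B main=B]
After op 3 (checkout): HEAD=dev@B [dev=B main=B]
After op 4 (commit): HEAD=dev@C [dev=C main=B]
After op 5 (reset): HEAD=dev@B [dev=B main=B]
After op 6 (reset): HEAD=dev@A [dev=A main=B]

Answer: dev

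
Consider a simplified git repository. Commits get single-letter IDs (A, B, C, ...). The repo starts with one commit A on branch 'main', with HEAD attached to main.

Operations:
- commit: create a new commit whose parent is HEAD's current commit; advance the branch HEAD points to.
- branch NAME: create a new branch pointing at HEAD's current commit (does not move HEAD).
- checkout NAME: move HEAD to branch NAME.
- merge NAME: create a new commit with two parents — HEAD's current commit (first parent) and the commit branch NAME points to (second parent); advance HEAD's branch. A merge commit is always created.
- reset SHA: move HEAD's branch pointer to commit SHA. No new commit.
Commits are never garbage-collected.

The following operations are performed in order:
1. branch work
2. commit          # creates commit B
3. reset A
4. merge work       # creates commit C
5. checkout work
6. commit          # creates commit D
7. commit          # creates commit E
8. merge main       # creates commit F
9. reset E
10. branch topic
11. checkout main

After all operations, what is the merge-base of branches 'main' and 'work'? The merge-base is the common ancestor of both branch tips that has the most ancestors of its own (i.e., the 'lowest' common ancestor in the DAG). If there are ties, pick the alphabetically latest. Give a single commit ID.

Answer: A

Derivation:
After op 1 (branch): HEAD=main@A [main=A work=A]
After op 2 (commit): HEAD=main@B [main=B work=A]
After op 3 (reset): HEAD=main@A [main=A work=A]
After op 4 (merge): HEAD=main@C [main=C work=A]
After op 5 (checkout): HEAD=work@A [main=C work=A]
After op 6 (commit): HEAD=work@D [main=C work=D]
After op 7 (commit): HEAD=work@E [main=C work=E]
After op 8 (merge): HEAD=work@F [main=C work=F]
After op 9 (reset): HEAD=work@E [main=C work=E]
After op 10 (branch): HEAD=work@E [main=C topic=E work=E]
After op 11 (checkout): HEAD=main@C [main=C topic=E work=E]
ancestors(main=C): ['A', 'C']
ancestors(work=E): ['A', 'D', 'E']
common: ['A']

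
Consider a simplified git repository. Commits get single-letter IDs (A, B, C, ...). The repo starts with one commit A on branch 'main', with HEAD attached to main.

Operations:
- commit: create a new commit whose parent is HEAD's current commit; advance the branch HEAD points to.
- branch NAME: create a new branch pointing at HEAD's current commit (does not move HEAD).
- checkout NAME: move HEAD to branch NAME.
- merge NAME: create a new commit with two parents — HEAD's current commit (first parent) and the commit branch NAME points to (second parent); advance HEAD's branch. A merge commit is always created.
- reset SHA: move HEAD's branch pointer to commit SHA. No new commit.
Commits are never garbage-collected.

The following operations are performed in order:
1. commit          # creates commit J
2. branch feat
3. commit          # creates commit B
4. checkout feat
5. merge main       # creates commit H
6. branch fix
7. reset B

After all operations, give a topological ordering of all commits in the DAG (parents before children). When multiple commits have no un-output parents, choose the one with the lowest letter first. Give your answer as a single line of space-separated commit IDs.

Answer: A J B H

Derivation:
After op 1 (commit): HEAD=main@J [main=J]
After op 2 (branch): HEAD=main@J [feat=J main=J]
After op 3 (commit): HEAD=main@B [feat=J main=B]
After op 4 (checkout): HEAD=feat@J [feat=J main=B]
After op 5 (merge): HEAD=feat@H [feat=H main=B]
After op 6 (branch): HEAD=feat@H [feat=H fix=H main=B]
After op 7 (reset): HEAD=feat@B [feat=B fix=H main=B]
commit A: parents=[]
commit B: parents=['J']
commit H: parents=['J', 'B']
commit J: parents=['A']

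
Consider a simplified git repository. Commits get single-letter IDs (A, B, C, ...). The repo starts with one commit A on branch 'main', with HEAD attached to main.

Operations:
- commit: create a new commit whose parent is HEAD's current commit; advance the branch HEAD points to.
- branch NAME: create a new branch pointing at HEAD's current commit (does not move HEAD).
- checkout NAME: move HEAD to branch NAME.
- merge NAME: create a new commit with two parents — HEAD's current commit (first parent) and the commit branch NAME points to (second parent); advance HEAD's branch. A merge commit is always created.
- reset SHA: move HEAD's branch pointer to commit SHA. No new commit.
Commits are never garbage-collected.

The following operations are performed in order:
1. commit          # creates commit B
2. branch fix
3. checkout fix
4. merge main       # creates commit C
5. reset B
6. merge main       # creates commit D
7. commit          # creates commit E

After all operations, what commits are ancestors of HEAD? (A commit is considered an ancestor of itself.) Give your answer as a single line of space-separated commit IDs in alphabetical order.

Answer: A B D E

Derivation:
After op 1 (commit): HEAD=main@B [main=B]
After op 2 (branch): HEAD=main@B [fix=B main=B]
After op 3 (checkout): HEAD=fix@B [fix=B main=B]
After op 4 (merge): HEAD=fix@C [fix=C main=B]
After op 5 (reset): HEAD=fix@B [fix=B main=B]
After op 6 (merge): HEAD=fix@D [fix=D main=B]
After op 7 (commit): HEAD=fix@E [fix=E main=B]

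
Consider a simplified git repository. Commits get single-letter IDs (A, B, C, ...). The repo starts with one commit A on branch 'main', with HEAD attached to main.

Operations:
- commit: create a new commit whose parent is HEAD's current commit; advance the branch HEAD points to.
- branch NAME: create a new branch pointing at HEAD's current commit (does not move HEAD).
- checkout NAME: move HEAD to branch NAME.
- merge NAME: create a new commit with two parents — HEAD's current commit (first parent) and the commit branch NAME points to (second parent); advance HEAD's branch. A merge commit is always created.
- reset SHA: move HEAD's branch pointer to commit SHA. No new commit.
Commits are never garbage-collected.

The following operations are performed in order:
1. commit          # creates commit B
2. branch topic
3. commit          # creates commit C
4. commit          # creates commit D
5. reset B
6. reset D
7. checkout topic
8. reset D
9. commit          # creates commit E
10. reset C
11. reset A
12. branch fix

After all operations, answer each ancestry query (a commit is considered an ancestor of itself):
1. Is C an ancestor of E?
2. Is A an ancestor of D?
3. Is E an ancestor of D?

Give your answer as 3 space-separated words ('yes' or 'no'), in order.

Answer: yes yes no

Derivation:
After op 1 (commit): HEAD=main@B [main=B]
After op 2 (branch): HEAD=main@B [main=B topic=B]
After op 3 (commit): HEAD=main@C [main=C topic=B]
After op 4 (commit): HEAD=main@D [main=D topic=B]
After op 5 (reset): HEAD=main@B [main=B topic=B]
After op 6 (reset): HEAD=main@D [main=D topic=B]
After op 7 (checkout): HEAD=topic@B [main=D topic=B]
After op 8 (reset): HEAD=topic@D [main=D topic=D]
After op 9 (commit): HEAD=topic@E [main=D topic=E]
After op 10 (reset): HEAD=topic@C [main=D topic=C]
After op 11 (reset): HEAD=topic@A [main=D topic=A]
After op 12 (branch): HEAD=topic@A [fix=A main=D topic=A]
ancestors(E) = {A,B,C,D,E}; C in? yes
ancestors(D) = {A,B,C,D}; A in? yes
ancestors(D) = {A,B,C,D}; E in? no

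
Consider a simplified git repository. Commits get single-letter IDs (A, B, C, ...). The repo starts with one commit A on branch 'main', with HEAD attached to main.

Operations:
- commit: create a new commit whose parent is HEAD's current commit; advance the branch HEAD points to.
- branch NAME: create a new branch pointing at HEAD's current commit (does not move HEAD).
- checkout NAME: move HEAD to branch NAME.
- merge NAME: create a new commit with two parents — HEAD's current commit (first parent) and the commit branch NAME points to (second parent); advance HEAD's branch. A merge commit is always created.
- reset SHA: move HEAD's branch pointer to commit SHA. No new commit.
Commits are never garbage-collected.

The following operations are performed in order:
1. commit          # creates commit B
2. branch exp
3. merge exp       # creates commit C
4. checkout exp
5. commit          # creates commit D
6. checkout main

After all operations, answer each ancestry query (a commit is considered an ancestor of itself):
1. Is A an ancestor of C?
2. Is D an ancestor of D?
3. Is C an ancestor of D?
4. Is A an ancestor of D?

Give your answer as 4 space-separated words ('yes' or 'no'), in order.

After op 1 (commit): HEAD=main@B [main=B]
After op 2 (branch): HEAD=main@B [exp=B main=B]
After op 3 (merge): HEAD=main@C [exp=B main=C]
After op 4 (checkout): HEAD=exp@B [exp=B main=C]
After op 5 (commit): HEAD=exp@D [exp=D main=C]
After op 6 (checkout): HEAD=main@C [exp=D main=C]
ancestors(C) = {A,B,C}; A in? yes
ancestors(D) = {A,B,D}; D in? yes
ancestors(D) = {A,B,D}; C in? no
ancestors(D) = {A,B,D}; A in? yes

Answer: yes yes no yes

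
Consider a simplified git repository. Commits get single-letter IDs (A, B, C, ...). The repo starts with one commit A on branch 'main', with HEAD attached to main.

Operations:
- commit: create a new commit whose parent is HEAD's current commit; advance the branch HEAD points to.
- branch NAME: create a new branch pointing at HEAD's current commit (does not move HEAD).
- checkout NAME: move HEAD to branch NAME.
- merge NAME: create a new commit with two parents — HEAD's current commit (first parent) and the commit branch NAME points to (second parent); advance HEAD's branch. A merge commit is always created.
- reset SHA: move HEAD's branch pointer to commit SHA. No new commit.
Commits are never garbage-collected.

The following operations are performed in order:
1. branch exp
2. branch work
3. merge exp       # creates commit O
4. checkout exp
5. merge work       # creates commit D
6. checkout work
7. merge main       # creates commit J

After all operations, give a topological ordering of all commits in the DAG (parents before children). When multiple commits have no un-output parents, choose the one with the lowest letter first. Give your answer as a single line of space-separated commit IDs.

After op 1 (branch): HEAD=main@A [exp=A main=A]
After op 2 (branch): HEAD=main@A [exp=A main=A work=A]
After op 3 (merge): HEAD=main@O [exp=A main=O work=A]
After op 4 (checkout): HEAD=exp@A [exp=A main=O work=A]
After op 5 (merge): HEAD=exp@D [exp=D main=O work=A]
After op 6 (checkout): HEAD=work@A [exp=D main=O work=A]
After op 7 (merge): HEAD=work@J [exp=D main=O work=J]
commit A: parents=[]
commit D: parents=['A', 'A']
commit J: parents=['A', 'O']
commit O: parents=['A', 'A']

Answer: A D O J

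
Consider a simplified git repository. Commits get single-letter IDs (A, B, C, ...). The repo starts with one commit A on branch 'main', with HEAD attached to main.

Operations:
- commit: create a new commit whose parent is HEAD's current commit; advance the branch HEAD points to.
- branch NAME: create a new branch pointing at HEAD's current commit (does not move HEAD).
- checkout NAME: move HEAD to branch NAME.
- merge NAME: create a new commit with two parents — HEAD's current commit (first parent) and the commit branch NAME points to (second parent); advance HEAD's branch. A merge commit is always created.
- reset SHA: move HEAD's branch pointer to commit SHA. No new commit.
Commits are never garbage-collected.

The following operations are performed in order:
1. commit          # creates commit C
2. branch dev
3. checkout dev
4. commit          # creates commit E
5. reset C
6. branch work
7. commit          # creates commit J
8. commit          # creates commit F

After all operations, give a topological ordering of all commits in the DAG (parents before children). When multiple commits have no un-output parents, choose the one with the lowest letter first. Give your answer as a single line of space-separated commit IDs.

After op 1 (commit): HEAD=main@C [main=C]
After op 2 (branch): HEAD=main@C [dev=C main=C]
After op 3 (checkout): HEAD=dev@C [dev=C main=C]
After op 4 (commit): HEAD=dev@E [dev=E main=C]
After op 5 (reset): HEAD=dev@C [dev=C main=C]
After op 6 (branch): HEAD=dev@C [dev=C main=C work=C]
After op 7 (commit): HEAD=dev@J [dev=J main=C work=C]
After op 8 (commit): HEAD=dev@F [dev=F main=C work=C]
commit A: parents=[]
commit C: parents=['A']
commit E: parents=['C']
commit F: parents=['J']
commit J: parents=['C']

Answer: A C E J F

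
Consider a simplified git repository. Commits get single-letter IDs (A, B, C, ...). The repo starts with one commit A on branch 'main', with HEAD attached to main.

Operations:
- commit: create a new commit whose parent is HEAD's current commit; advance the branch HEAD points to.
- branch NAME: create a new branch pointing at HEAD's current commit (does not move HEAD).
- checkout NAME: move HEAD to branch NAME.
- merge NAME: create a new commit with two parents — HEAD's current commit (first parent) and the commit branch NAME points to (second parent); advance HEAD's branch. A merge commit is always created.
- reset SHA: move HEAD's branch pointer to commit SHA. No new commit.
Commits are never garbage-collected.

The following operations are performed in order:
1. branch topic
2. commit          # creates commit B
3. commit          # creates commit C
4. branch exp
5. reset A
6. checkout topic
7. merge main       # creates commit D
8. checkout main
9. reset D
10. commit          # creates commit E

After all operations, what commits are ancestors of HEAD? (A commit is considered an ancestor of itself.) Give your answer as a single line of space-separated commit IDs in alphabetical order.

Answer: A D E

Derivation:
After op 1 (branch): HEAD=main@A [main=A topic=A]
After op 2 (commit): HEAD=main@B [main=B topic=A]
After op 3 (commit): HEAD=main@C [main=C topic=A]
After op 4 (branch): HEAD=main@C [exp=C main=C topic=A]
After op 5 (reset): HEAD=main@A [exp=C main=A topic=A]
After op 6 (checkout): HEAD=topic@A [exp=C main=A topic=A]
After op 7 (merge): HEAD=topic@D [exp=C main=A topic=D]
After op 8 (checkout): HEAD=main@A [exp=C main=A topic=D]
After op 9 (reset): HEAD=main@D [exp=C main=D topic=D]
After op 10 (commit): HEAD=main@E [exp=C main=E topic=D]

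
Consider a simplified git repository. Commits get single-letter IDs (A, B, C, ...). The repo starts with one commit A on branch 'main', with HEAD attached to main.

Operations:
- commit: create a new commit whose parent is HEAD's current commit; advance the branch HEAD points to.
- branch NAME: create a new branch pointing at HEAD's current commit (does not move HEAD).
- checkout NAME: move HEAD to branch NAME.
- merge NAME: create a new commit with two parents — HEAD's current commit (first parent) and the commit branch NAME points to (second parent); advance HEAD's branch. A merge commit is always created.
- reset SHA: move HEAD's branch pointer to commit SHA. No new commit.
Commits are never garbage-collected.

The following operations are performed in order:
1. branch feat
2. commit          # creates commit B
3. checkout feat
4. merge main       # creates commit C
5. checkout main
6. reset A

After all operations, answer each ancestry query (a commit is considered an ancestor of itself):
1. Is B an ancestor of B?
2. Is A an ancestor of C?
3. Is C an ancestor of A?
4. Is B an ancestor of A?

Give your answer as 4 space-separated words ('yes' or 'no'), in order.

After op 1 (branch): HEAD=main@A [feat=A main=A]
After op 2 (commit): HEAD=main@B [feat=A main=B]
After op 3 (checkout): HEAD=feat@A [feat=A main=B]
After op 4 (merge): HEAD=feat@C [feat=C main=B]
After op 5 (checkout): HEAD=main@B [feat=C main=B]
After op 6 (reset): HEAD=main@A [feat=C main=A]
ancestors(B) = {A,B}; B in? yes
ancestors(C) = {A,B,C}; A in? yes
ancestors(A) = {A}; C in? no
ancestors(A) = {A}; B in? no

Answer: yes yes no no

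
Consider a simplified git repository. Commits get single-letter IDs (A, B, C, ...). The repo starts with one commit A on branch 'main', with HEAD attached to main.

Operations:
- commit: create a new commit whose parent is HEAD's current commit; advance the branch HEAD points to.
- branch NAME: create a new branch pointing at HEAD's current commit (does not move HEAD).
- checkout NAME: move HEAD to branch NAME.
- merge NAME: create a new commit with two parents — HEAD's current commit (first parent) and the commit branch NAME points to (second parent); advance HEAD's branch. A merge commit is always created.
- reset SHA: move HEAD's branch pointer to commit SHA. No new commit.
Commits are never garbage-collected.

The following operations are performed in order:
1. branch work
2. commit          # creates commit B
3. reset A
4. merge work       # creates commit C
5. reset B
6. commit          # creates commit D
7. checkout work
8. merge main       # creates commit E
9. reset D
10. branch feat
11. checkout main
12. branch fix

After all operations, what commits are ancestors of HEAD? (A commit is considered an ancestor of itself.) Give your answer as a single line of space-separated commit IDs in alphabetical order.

After op 1 (branch): HEAD=main@A [main=A work=A]
After op 2 (commit): HEAD=main@B [main=B work=A]
After op 3 (reset): HEAD=main@A [main=A work=A]
After op 4 (merge): HEAD=main@C [main=C work=A]
After op 5 (reset): HEAD=main@B [main=B work=A]
After op 6 (commit): HEAD=main@D [main=D work=A]
After op 7 (checkout): HEAD=work@A [main=D work=A]
After op 8 (merge): HEAD=work@E [main=D work=E]
After op 9 (reset): HEAD=work@D [main=D work=D]
After op 10 (branch): HEAD=work@D [feat=D main=D work=D]
After op 11 (checkout): HEAD=main@D [feat=D main=D work=D]
After op 12 (branch): HEAD=main@D [feat=D fix=D main=D work=D]

Answer: A B D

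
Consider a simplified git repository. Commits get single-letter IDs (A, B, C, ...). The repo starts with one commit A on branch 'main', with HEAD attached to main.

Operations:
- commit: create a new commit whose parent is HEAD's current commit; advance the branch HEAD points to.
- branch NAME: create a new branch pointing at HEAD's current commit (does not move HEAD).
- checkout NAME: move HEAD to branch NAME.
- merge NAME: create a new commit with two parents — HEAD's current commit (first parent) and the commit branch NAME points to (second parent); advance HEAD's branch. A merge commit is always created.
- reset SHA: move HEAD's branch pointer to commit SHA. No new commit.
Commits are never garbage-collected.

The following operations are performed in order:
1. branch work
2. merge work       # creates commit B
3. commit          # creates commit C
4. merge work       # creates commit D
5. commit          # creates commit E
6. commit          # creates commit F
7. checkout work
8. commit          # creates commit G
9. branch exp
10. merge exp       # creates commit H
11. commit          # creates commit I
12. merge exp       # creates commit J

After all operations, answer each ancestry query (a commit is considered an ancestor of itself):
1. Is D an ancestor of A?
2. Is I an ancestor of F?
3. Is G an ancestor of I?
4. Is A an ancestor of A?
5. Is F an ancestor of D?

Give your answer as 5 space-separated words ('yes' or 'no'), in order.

After op 1 (branch): HEAD=main@A [main=A work=A]
After op 2 (merge): HEAD=main@B [main=B work=A]
After op 3 (commit): HEAD=main@C [main=C work=A]
After op 4 (merge): HEAD=main@D [main=D work=A]
After op 5 (commit): HEAD=main@E [main=E work=A]
After op 6 (commit): HEAD=main@F [main=F work=A]
After op 7 (checkout): HEAD=work@A [main=F work=A]
After op 8 (commit): HEAD=work@G [main=F work=G]
After op 9 (branch): HEAD=work@G [exp=G main=F work=G]
After op 10 (merge): HEAD=work@H [exp=G main=F work=H]
After op 11 (commit): HEAD=work@I [exp=G main=F work=I]
After op 12 (merge): HEAD=work@J [exp=G main=F work=J]
ancestors(A) = {A}; D in? no
ancestors(F) = {A,B,C,D,E,F}; I in? no
ancestors(I) = {A,G,H,I}; G in? yes
ancestors(A) = {A}; A in? yes
ancestors(D) = {A,B,C,D}; F in? no

Answer: no no yes yes no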